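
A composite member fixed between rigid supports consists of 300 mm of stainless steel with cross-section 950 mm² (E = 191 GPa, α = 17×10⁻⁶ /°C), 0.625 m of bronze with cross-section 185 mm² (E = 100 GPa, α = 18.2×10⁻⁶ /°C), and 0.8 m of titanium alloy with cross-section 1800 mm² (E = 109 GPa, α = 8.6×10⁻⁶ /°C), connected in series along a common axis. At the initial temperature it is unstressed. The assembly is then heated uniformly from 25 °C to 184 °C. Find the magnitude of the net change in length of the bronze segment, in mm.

Free thermal expansion of the whole bar: Σ αᵢΔT Lᵢ = 17×10⁻⁶×159×300 + 18.2×10⁻⁶×159×625 + 8.6×10⁻⁶×159×800 = 3.713 mm.
The rigid supports impose zero overall length change; the single axial force P common to all segments must satisfy P Σ Lᵢ/(AᵢEᵢ) = δ_free.
The series flexibility is Σ Lᵢ/(AᵢEᵢ) = 300/(950×191×10³) + 625/(185×100×10³) + 800/(1800×109×10³) = 3.951×10⁻⁵ mm/N.
Hence P = δ_free / Σ(L/AE) = 3.713/3.951×10⁻⁵ = 93.98 kN (compressive).
For the bronze segment, free thermal change = 18.2×10⁻⁶×159×625 = 1.809 mm and elastic change from P = 93980×625/(185×100×10³) = 3.175 mm; these oppose, so the net change is 1.37 mm (segment shortens).

|ΔL| ≈ 1.37 mm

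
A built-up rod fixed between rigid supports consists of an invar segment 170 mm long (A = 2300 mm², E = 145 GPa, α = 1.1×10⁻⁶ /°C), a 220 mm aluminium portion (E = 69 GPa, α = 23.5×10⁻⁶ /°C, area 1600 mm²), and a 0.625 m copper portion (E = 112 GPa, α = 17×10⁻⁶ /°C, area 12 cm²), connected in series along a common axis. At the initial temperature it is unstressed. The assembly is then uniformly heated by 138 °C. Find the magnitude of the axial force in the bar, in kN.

P ≈ 308 kN (compressive)

With the walls removed the bar would change length by δ_free = Σ αᵢΔT Lᵢ = 1.1×10⁻⁶×138×170 + 23.5×10⁻⁶×138×220 + 17×10⁻⁶×138×625 = 2.206 mm.
The rigid supports impose zero overall length change; the single axial force P common to all segments must satisfy P Σ Lᵢ/(AᵢEᵢ) = δ_free.
Σ Lᵢ/(AᵢEᵢ) = 170/(2300×145×10³) + 220/(1600×69×10³) + 625/(1200×112×10³) = 7.153×10⁻⁶ mm/N.
So P = 2.206 / 7.153×10⁻⁶ = 308.3 kN, compressive.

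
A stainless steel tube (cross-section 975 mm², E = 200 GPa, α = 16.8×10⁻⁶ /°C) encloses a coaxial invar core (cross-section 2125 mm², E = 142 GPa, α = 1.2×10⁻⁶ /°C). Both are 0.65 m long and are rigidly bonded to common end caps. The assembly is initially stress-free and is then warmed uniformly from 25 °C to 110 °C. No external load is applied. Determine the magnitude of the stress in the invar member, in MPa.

The stainless steel has the larger α, so on heating it would change length more than the invar if both were free. The rigid plates force a common final length, so the stainless steel is put into compression and the invar into tension, with equal and opposite forces P (no external load).
Compatibility of the two members (thermal + elastic change equal): (α₁ − α₂)ΔT = P·[1/(A₁E₁) + 1/(A₂E₂)].
|α₁ − α₂|·ΔT = 15.6×10⁻⁶ × 85 = 0.001326.
1/(A₁E₁) + 1/(A₂E₂) = 1/(975×200×10³) + 1/(2125×142×10³) = 8.442×10⁻⁹ N⁻¹.
P = 0.001326 / 8.442×10⁻⁹ = 157100 N = 157.1 kN.
σ_{invar} = P/A₂ = 157100/2125 = 73.91 MPa, tensile.

σ ≈ 73.9 MPa (tensile)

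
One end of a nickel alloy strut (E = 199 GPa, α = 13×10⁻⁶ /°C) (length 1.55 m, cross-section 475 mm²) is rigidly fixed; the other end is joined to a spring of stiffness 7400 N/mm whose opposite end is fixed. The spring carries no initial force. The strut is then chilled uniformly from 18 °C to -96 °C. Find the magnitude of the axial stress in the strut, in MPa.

σ ≈ 31.9 MPa (tensile)

If the spring were absent the strut would shorten by αΔT L = 13×10⁻⁶ × 114 × 1550 = 2.297 mm.
Let P be the tensile force in the spring. The strut extends elastically by PL/(AE) and the spring stretches by P/k; together these equal δ_free.
P [ L/(AE) + 1/k ] = δ_free → P [ 1550/(475×199×10³) + 1/(7400) ] = 2.297.
P = 2.297 / 0.0001515 = 15160 N.
σ = P/A = 15160/475 = 31.91 MPa.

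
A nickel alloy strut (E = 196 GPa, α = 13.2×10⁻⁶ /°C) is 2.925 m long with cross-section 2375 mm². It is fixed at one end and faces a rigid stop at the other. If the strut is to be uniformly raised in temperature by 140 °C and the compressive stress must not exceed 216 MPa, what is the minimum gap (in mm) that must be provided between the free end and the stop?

With no wall the strut would lengthen by αΔT L = 13.2×10⁻⁶ × 140 × 2925 = 5.405 mm.
At the allowable stress the elastic shortening the wall may impose is σL/E = 216 × 2925 / (196×10³) = 3.223 mm.
The gap must absorb the remainder: g_min = 5.405 − 3.223 = 2.182 mm.

g ≈ 2.18 mm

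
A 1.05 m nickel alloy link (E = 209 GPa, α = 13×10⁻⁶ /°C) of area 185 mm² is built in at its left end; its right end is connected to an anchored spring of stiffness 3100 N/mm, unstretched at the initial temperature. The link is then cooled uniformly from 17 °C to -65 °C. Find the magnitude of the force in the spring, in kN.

P ≈ 3.2 kN

If the spring were absent the link would shorten by αΔT L = 13×10⁻⁶ × 82 × 1050 = 1.119 mm.
Let P be the tensile force in the spring. The link extends elastically by PL/(AE) and the spring stretches by P/k; together these equal δ_free.
So P = δ_free / [L/(AE) + 1/k] = 1.119 / [ 1050/(185×209×10³) + 1/(3100) ].
P = 1.119 / 0.0003497 = 3200 N.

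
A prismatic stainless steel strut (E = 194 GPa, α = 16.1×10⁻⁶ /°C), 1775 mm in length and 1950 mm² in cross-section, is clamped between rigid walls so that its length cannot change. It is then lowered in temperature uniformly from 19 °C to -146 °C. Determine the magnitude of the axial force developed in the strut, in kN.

P ≈ 1000 kN (tensile)

With zero net strain, σ = E·αΔT = 194 GPa × 16.1×10⁻⁶ × 165 = 515.4 MPa.
Then P = σA = 515.4 × 1950 mm² = 1005 kN, tensile.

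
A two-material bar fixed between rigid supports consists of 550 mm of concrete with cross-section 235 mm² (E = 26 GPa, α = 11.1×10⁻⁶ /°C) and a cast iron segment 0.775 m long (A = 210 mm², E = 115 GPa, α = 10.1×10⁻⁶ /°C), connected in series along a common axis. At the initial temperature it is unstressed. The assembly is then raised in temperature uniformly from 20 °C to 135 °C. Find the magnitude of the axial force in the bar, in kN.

P ≈ 13.1 kN (compressive)

With the walls removed the bar would change length by δ_free = Σ αᵢΔT Lᵢ = 11.1×10⁻⁶×115×550 + 10.1×10⁻⁶×115×775 = 1.602 mm.
The walls prevent any net length change, so an axial force P (same in every segment) develops. Compatibility: P · Σ Lᵢ/(AᵢEᵢ) = δ_free.
The series flexibility is Σ Lᵢ/(AᵢEᵢ) = 550/(235×26×10³) + 775/(210×115×10³) = 0.0001221 mm/N.
P = 1.602 / 0.0001221 = 13120 N = 13.12 kN, compressive.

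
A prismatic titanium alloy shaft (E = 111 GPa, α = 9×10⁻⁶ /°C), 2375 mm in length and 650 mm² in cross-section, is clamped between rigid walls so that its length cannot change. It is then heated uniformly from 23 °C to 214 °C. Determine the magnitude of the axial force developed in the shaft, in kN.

P ≈ 124 kN (compressive)

With zero net strain, σ = E·αΔT = 111 GPa × 9×10⁻⁶ × 191 = 190.8 MPa.
Axial force P = σA = 190.8 × 650 = 124000 N = 124 kN, compressive.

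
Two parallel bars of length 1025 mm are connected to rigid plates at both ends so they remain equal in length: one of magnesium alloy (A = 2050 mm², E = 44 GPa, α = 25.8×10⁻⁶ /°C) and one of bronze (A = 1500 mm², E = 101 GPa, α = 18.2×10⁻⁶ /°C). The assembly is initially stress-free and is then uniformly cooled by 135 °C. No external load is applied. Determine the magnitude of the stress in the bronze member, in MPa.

σ ≈ 38.7 MPa (compressive)

The magnesium alloy has the larger α, so on cooling it would change length more than the bronze if both were free. The rigid plates force a common final length, so the magnesium alloy is put into tension and the bronze into compression, with equal and opposite forces P (no external load).
Setting the final lengths equal and cancelling L: (α₁ − α₂)ΔT = P/(A₁E₁) + P/(A₂E₂).
|α₁ − α₂|·ΔT = 7.6×10⁻⁶ × 135 = 0.001026.
1/(A₁E₁) + 1/(A₂E₂) = 1/(2050×44×10³) + 1/(1500×101×10³) = 1.769×10⁻⁸ N⁻¹.
So P = 0.001026 / 1.769×10⁻⁸ = 58.01 kN.
σ_{bronze} = P/A₂ = 58010/1500 = 38.67 MPa, compressive.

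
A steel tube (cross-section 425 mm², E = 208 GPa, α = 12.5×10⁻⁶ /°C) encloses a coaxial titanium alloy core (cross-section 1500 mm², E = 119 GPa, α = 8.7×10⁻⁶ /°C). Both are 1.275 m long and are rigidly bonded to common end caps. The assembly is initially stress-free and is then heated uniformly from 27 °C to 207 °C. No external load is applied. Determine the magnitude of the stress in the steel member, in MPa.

Equilibrium of a rigid end plate with no external load gives equal and opposite internal forces ±P in the two members. Since α_{steel} > α_{titanium alloy}, heating drives the steel into compression and the titanium alloy into tension.
Compatibility of the two members (thermal + elastic change equal): (α₁ − α₂)ΔT = P·[1/(A₁E₁) + 1/(A₂E₂)].
|α₁ − α₂|·ΔT = 3.8×10⁻⁶ × 180 = 0.000684.
1/(A₁E₁) + 1/(A₂E₂) = 1/(425×208×10³) + 1/(1500×119×10³) = 1.691×10⁻⁸ N⁻¹.
P = 0.000684 / 1.691×10⁻⁸ = 40440 N = 40.44 kN.
σ_{steel} = P/A₁ = 40440/425 = 95.15 MPa, compressive.

σ ≈ 95.2 MPa (compressive)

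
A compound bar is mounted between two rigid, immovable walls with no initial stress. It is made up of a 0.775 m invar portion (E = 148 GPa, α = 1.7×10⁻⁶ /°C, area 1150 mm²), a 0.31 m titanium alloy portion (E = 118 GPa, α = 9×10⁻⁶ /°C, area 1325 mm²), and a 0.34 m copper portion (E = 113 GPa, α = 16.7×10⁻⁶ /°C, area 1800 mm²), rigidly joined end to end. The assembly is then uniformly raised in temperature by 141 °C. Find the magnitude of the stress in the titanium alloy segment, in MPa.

σ ≈ 127 MPa (compressive)

Free thermal expansion of the whole bar: Σ αᵢΔT Lᵢ = 1.7×10⁻⁶×141×775 + 9×10⁻⁶×141×310 + 16.7×10⁻⁶×141×340 = 1.38 mm.
The rigid supports impose zero overall length change; the single axial force P common to all segments must satisfy P Σ Lᵢ/(AᵢEᵢ) = δ_free.
The series flexibility is Σ Lᵢ/(AᵢEᵢ) = 775/(1150×148×10³) + 310/(1325×118×10³) + 340/(1800×113×10³) = 8.208×10⁻⁶ mm/N.
So P = 1.38 / 8.208×10⁻⁶ = 168.1 kN, compressive.
σ_{titanium alloy} = P / A = 168100 / 1325 = 126.9 MPa.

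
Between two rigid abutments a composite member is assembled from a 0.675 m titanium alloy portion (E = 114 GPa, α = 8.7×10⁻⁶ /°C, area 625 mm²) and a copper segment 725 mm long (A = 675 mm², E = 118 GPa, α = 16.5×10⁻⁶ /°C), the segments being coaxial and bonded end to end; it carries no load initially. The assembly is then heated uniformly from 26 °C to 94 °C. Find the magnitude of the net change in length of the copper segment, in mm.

Free thermal expansion of the whole bar: Σ αᵢΔT Lᵢ = 8.7×10⁻⁶×68×675 + 16.5×10⁻⁶×68×725 = 1.213 mm.
The rigid supports impose zero overall length change; the single axial force P common to all segments must satisfy P Σ Lᵢ/(AᵢEᵢ) = δ_free.
The series flexibility is Σ Lᵢ/(AᵢEᵢ) = 675/(625×114×10³) + 725/(675×118×10³) = 1.858×10⁻⁵ mm/N.
P = 1.213 / 1.858×10⁻⁵ = 65290 N = 65.29 kN, compressive.
For the copper segment, free thermal change = 16.5×10⁻⁶×68×725 = 0.8135 mm and elastic change from P = 65290×725/(675×118×10³) = 0.5943 mm; these oppose, so the net change is 0.219 mm (segment lengthens).

|ΔL| ≈ 0.219 mm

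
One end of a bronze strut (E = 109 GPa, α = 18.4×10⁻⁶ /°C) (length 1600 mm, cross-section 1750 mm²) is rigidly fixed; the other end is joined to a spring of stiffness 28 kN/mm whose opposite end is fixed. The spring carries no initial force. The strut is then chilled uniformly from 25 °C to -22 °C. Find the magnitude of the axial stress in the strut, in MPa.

The unrestrained thermal change is αΔT L = 18.4×10⁻⁶ × 47 × 1600 = 1.384 mm.
With a force P in the spring, the elastic change of the strut is PL/(AE) and that of the spring is P/k; compatibility requires their sum to equal δ_free.
P [ L/(AE) + 1/k ] = δ_free → P [ 1600/(1750×109×10³) + 1/(28×10³) ] = 1.384.
P = 1.384 / 4.41×10⁻⁵ = 31370 N.
σ = P/A = 31370/1750 = 17.93 MPa.

σ ≈ 17.9 MPa (tensile)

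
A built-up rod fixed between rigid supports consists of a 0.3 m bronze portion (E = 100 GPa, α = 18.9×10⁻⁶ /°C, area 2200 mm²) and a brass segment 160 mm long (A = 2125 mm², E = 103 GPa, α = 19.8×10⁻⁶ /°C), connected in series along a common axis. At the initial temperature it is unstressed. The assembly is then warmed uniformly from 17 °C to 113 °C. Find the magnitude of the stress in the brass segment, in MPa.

Free thermal expansion of the whole bar: Σ αᵢΔT Lᵢ = 18.9×10⁻⁶×96×300 + 19.8×10⁻⁶×96×160 = 0.8484 mm.
The rigid supports impose zero overall length change; the single axial force P common to all segments must satisfy P Σ Lᵢ/(AᵢEᵢ) = δ_free.
Σ Lᵢ/(AᵢEᵢ) = 300/(2200×100×10³) + 160/(2125×103×10³) = 2.095×10⁻⁶ mm/N.
Hence P = δ_free / Σ(L/AE) = 0.8484/2.095×10⁻⁶ = 405.1 kN (compressive).
σ_{brass} = P / A = 405100 / 2125 = 190.6 MPa.

σ ≈ 191 MPa (compressive)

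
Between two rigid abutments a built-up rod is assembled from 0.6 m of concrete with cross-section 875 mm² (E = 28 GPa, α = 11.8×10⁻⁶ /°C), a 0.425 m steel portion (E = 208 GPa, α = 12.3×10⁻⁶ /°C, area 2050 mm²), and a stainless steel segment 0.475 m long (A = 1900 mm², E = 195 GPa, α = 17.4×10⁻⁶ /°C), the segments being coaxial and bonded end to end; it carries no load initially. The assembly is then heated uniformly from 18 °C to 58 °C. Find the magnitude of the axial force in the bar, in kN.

With the walls removed the bar would change length by δ_free = Σ αᵢΔT Lᵢ = 11.8×10⁻⁶×40×600 + 12.3×10⁻⁶×40×425 + 17.4×10⁻⁶×40×475 = 0.8229 mm.
The walls prevent any net length change, so an axial force P (same in every segment) develops. Compatibility: P · Σ Lᵢ/(AᵢEᵢ) = δ_free.
Σ Lᵢ/(AᵢEᵢ) = 600/(875×28×10³) + 425/(2050×208×10³) + 475/(1900×195×10³) = 2.677×10⁻⁵ mm/N.
P = 0.8229 / 2.677×10⁻⁵ = 30740 N = 30.74 kN, compressive.

P ≈ 30.7 kN (compressive)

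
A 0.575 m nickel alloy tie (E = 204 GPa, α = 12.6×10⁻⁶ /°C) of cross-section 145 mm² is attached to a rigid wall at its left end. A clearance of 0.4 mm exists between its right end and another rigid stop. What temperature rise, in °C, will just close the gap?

ΔT ≈ 55.2 °C

The gap closes when αΔT L = 0.4 mm, since the tie is still unstressed at that instant.
So ΔT = g/(αL) = 0.4/(12.6×10⁻⁶ × 575) = 55.21 °C.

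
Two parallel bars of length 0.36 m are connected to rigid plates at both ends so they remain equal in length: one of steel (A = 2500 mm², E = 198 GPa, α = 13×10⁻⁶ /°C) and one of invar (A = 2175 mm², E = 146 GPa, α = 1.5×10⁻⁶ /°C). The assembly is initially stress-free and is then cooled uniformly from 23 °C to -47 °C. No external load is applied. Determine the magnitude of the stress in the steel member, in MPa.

The steel has the larger α, so on cooling it would change length more than the invar if both were free. The rigid plates force a common final length, so the steel is put into tension and the invar into compression, with equal and opposite forces P (no external load).
Compatibility of the two members (thermal + elastic change equal): (α₁ − α₂)ΔT = P·[1/(A₁E₁) + 1/(A₂E₂)].
|α₁ − α₂|·ΔT = 11.5×10⁻⁶ × 70 = 0.000805.
1/(A₁E₁) + 1/(A₂E₂) = 1/(2500×198×10³) + 1/(2175×146×10³) = 5.169×10⁻⁹ N⁻¹.
P = 0.000805 / 5.169×10⁻⁹ = 155700 N = 155.7 kN.
σ_{steel} = P/A₁ = 155700/2500 = 62.29 MPa, tensile.

σ ≈ 62.3 MPa (tensile)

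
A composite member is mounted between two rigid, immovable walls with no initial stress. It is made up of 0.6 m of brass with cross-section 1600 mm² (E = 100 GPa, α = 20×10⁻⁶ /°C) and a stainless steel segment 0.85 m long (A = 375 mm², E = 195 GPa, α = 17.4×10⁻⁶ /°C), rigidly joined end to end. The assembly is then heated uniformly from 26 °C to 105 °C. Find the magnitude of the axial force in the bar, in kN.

P ≈ 138 kN (compressive)

If the supports were absent, the total length change would be Σ αᵢΔT Lᵢ = 20×10⁻⁶×79×600 + 17.4×10⁻⁶×79×850 = 2.116 mm.
Since the ends are fixed, an axial force P builds up, equal in every segment, with P · Σ Lᵢ/(AᵢEᵢ) = δ_free.
The series flexibility is Σ Lᵢ/(AᵢEᵢ) = 600/(1600×100×10³) + 850/(375×195×10³) = 1.537×10⁻⁵ mm/N.
So P = 2.116 / 1.537×10⁻⁵ = 137.7 kN, compressive.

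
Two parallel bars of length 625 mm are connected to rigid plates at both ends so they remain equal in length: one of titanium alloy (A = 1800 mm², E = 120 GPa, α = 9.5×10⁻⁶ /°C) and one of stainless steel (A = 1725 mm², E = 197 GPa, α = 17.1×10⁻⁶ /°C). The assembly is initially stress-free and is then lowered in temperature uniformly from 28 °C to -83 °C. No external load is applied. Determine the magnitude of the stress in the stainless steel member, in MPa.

σ ≈ 64.6 MPa (tensile)

Equilibrium of a rigid end plate with no external load gives equal and opposite internal forces ±P in the two members. Since α_{stainless steel} > α_{titanium alloy}, cooling drives the stainless steel into tension and the titanium alloy into compression.
Setting the final lengths equal and cancelling L: (α₁ − α₂)ΔT = P/(A₁E₁) + P/(A₂E₂).
|α₁ − α₂|·ΔT = 7.6×10⁻⁶ × 111 = 0.0008436.
1/(A₁E₁) + 1/(A₂E₂) = 1/(1800×120×10³) + 1/(1725×197×10³) = 7.572×10⁻⁹ N⁻¹.
So P = 0.0008436 / 7.572×10⁻⁹ = 111.4 kN.
σ_{stainless steel} = P/A₂ = 111400/1725 = 64.58 MPa, tensile.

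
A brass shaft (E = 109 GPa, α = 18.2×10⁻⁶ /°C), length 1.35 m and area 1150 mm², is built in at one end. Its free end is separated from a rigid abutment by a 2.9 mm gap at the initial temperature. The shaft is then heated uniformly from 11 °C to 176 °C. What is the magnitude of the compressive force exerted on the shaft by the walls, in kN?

P ≈ 107 kN

If the wall were absent the shaft would grow by αΔT L = 18.2×10⁻⁶ × 165 × 1350 = 4.054 mm.
This exceeds the 2.9 mm gap, so the wall pushes back. The portion of expansion that must be recovered elastically is δ_free − gap = 4.054 − 2.9 = 1.154 mm.
Compatibility: PL/(AE) = 1.154 mm, so σ = P/A = E × (1.154/1350) = 93.18 MPa.
Force on the wall = σA = 93.18 × 1150 mm² = 107.2 kN.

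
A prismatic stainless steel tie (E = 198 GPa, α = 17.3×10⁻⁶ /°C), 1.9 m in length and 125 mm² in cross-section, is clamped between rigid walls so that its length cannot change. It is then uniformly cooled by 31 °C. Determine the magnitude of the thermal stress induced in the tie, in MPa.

σ ≈ 106 MPa (tensile)

Because both ends are immovable the net strain is zero, and the suppressed thermal strain is αΔT = 17.3×10⁻⁶ × 31 = 536.3×10⁻⁶.
The stress required to suppress this strain is σ = Eε = 198×10³ × 536.3×10⁻⁶ = 106.2 MPa, tensile since the tie is trying to contract.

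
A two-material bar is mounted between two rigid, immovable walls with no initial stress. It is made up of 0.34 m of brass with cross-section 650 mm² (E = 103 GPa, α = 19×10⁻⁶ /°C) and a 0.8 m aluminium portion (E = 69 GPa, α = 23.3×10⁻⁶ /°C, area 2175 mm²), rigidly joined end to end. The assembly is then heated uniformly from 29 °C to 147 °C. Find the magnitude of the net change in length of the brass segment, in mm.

|ΔL| ≈ 0.683 mm

If the supports were absent, the total length change would be Σ αᵢΔT Lᵢ = 19×10⁻⁶×118×340 + 23.3×10⁻⁶×118×800 = 2.962 mm.
The rigid supports impose zero overall length change; the single axial force P common to all segments must satisfy P Σ Lᵢ/(AᵢEᵢ) = δ_free.
The series flexibility is Σ Lᵢ/(AᵢEᵢ) = 340/(650×103×10³) + 800/(2175×69×10³) = 1.041×10⁻⁵ mm/N.
Hence P = δ_free / Σ(L/AE) = 2.962/1.041×10⁻⁵ = 284.5 kN (compressive).
For the brass segment, free thermal change = 19×10⁻⁶×118×340 = 0.7623 mm and elastic change from P = 284500×340/(650×103×10³) = 1.445 mm; these oppose, so the net change is 0.683 mm (segment shortens).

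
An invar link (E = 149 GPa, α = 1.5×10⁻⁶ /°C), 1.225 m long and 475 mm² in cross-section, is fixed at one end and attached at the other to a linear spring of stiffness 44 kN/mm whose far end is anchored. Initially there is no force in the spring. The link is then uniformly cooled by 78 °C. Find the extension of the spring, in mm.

If the spring were absent the link would shorten by αΔT L = 1.5×10⁻⁶ × 78 × 1225 = 0.1433 mm.
With a force P in the spring, the elastic change of the link is PL/(AE) and that of the spring is P/k; compatibility requires their sum to equal δ_free.
P [ L/(AE) + 1/k ] = δ_free → P [ 1225/(475×149×10³) + 1/(44×10³) ] = 0.1433.
P = 0.1433 / 4.004×10⁻⁵ = 3580 N.
Spring extension = P/k = 3580/(44×10³) = 0.08136 mm.

δ ≈ 0.0814 mm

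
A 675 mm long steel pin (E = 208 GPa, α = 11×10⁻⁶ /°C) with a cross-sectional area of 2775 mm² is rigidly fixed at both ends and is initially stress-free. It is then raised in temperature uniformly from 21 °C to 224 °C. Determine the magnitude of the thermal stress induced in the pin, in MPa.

σ ≈ 464 MPa (compressive)

Because both ends are immovable the net strain is zero, and the suppressed thermal strain is αΔT = 11×10⁻⁶ × 203 = 2233×10⁻⁶.
The stress required to suppress this strain is σ = Eε = 208×10³ × 2233×10⁻⁶ = 464.5 MPa, compressive since the pin is trying to expand.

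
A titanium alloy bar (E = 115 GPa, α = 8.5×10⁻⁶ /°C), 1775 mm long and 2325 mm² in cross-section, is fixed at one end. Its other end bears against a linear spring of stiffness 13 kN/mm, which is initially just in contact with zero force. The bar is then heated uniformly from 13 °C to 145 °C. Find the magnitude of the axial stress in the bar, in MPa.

The unrestrained thermal change is αΔT L = 8.5×10⁻⁶ × 132 × 1775 = 1.992 mm.
Let P be the compressive force at the spring. The bar shortens elastically by PL/(AE) and the spring compresses by P/k; together these equal δ_free.
So P = δ_free / [L/(AE) + 1/k] = 1.992 / [ 1775/(2325×115×10³) + 1/(13×10³) ].
P = 1.992 / 8.356×10⁻⁵ = 23830 N.
σ = P/A = 23830/2325 = 10.25 MPa.

σ ≈ 10.3 MPa (compressive)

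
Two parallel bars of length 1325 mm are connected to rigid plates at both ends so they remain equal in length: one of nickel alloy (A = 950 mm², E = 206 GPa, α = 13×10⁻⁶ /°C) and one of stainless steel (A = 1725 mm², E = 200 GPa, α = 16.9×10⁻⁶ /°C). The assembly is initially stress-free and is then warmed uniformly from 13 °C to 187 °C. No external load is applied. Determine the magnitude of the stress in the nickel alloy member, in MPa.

Both members must finish at the same length. With the larger α, the stainless steel tends to over-expand; the plates restrain it, putting the stainless steel in compression and the nickel alloy in tension. With no external load the two internal forces are equal and opposite, magnitude P.
Compatibility of the two members (thermal + elastic change equal): (α₁ − α₂)ΔT = P·[1/(A₁E₁) + 1/(A₂E₂)].
|α₁ − α₂|·ΔT = 3.9×10⁻⁶ × 174 = 0.0006786.
1/(A₁E₁) + 1/(A₂E₂) = 1/(950×206×10³) + 1/(1725×200×10³) = 8.008×10⁻⁹ N⁻¹.
So P = 0.0006786 / 8.008×10⁻⁹ = 84.74 kN.
σ_{nickel alloy} = P/A₁ = 84740/950 = 89.2 MPa, tensile.

σ ≈ 89.2 MPa (tensile)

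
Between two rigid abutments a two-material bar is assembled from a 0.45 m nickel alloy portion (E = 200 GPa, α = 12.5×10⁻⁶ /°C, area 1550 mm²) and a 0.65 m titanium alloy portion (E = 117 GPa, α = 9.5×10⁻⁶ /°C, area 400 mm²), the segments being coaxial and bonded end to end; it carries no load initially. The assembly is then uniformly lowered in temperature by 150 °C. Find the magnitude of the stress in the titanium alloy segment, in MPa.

If the supports were absent, the total length change would be Σ αᵢΔT Lᵢ = 12.5×10⁻⁶×150×450 + 9.5×10⁻⁶×150×650 = 1.77 mm.
The walls prevent any net length change, so an axial force P (same in every segment) develops. Compatibility: P · Σ Lᵢ/(AᵢEᵢ) = δ_free.
Σ Lᵢ/(AᵢEᵢ) = 450/(1550×200×10³) + 650/(400×117×10³) = 1.534×10⁻⁵ mm/N.
So P = 1.77 / 1.534×10⁻⁵ = 115.4 kN, tensile.
σ_{titanium alloy} = P / A = 115400 / 400 = 288.5 MPa.

σ ≈ 288 MPa (tensile)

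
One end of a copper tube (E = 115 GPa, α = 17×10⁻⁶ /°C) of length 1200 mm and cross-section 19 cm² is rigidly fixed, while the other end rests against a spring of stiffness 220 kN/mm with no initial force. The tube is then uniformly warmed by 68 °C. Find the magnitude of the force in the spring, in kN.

The unrestrained thermal change is αΔT L = 17×10⁻⁶ × 68 × 1200 = 1.387 mm.
Let P be the compressive force at the spring. The tube shortens elastically by PL/(AE) and the spring compresses by P/k; together these equal δ_free.
So P = δ_free / [L/(AE) + 1/k] = 1.387 / [ 1200/(1900×115×10³) + 1/(220×10³) ].
P = 1.387 / 1.004×10⁻⁵ = 138200 N.

P ≈ 138 kN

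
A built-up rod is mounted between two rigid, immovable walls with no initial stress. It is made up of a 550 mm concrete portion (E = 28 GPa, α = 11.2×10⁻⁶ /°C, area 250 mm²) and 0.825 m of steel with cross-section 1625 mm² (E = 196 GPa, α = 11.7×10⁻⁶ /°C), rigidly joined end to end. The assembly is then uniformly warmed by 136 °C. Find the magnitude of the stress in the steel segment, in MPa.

Free thermal expansion of the whole bar: Σ αᵢΔT Lᵢ = 11.2×10⁻⁶×136×550 + 11.7×10⁻⁶×136×825 = 2.15 mm.
Since the ends are fixed, an axial force P builds up, equal in every segment, with P · Σ Lᵢ/(AᵢEᵢ) = δ_free.
Σ Lᵢ/(AᵢEᵢ) = 550/(250×28×10³) + 825/(1625×196×10³) = 8.116×10⁻⁵ mm/N.
So P = 2.15 / 8.116×10⁻⁵ = 26.5 kN, compressive.
σ_{steel} = P / A = 26500 / 1625 = 16.31 MPa.

σ ≈ 16.3 MPa (compressive)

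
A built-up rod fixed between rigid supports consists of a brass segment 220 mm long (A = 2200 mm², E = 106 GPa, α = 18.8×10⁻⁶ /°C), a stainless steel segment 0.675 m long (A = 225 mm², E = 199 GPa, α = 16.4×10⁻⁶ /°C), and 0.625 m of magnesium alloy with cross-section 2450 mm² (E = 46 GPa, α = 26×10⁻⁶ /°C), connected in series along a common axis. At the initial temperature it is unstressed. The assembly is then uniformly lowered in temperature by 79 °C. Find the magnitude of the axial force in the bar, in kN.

With the walls removed the bar would change length by δ_free = Σ αᵢΔT Lᵢ = 18.8×10⁻⁶×79×220 + 16.4×10⁻⁶×79×675 + 26×10⁻⁶×79×625 = 2.485 mm.
The rigid supports impose zero overall length change; the single axial force P common to all segments must satisfy P Σ Lᵢ/(AᵢEᵢ) = δ_free.
The series flexibility is Σ Lᵢ/(AᵢEᵢ) = 220/(2200×106×10³) + 675/(225×199×10³) + 625/(2450×46×10³) = 2.156×10⁻⁵ mm/N.
So P = 2.485 / 2.156×10⁻⁵ = 115.2 kN, tensile.

P ≈ 115 kN (tensile)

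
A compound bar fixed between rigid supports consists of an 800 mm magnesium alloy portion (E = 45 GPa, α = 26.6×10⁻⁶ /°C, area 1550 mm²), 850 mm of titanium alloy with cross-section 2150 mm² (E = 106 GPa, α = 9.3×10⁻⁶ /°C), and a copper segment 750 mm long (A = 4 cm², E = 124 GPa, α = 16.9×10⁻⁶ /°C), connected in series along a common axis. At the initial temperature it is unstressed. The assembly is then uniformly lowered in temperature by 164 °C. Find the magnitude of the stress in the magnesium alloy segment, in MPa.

σ ≈ 146 MPa (tensile)

If the supports were absent, the total length change would be Σ αᵢΔT Lᵢ = 26.6×10⁻⁶×164×800 + 9.3×10⁻⁶×164×850 + 16.9×10⁻⁶×164×750 = 6.865 mm.
The walls prevent any net length change, so an axial force P (same in every segment) develops. Compatibility: P · Σ Lᵢ/(AᵢEᵢ) = δ_free.
Σ Lᵢ/(AᵢEᵢ) = 800/(1550×45×10³) + 850/(2150×106×10³) + 750/(400×124×10³) = 3.032×10⁻⁵ mm/N.
Hence P = δ_free / Σ(L/AE) = 6.865/3.032×10⁻⁵ = 226.4 kN (tensile).
σ_{magnesium alloy} = P / A = 226400 / 1550 = 146.1 MPa.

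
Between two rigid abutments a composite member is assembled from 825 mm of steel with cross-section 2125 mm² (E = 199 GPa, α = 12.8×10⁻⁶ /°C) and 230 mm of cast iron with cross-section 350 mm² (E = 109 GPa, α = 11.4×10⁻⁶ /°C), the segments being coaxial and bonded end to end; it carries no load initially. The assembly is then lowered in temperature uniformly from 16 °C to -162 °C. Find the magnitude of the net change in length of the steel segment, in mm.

If the supports were absent, the total length change would be Σ αᵢΔT Lᵢ = 12.8×10⁻⁶×178×825 + 11.4×10⁻⁶×178×230 = 2.346 mm.
Since the ends are fixed, an axial force P builds up, equal in every segment, with P · Σ Lᵢ/(AᵢEᵢ) = δ_free.
Σ Lᵢ/(AᵢEᵢ) = 825/(2125×199×10³) + 230/(350×109×10³) = 7.98×10⁻⁶ mm/N.
P = 2.346 / 7.98×10⁻⁶ = 294000 N = 294 kN, tensile.
For the steel segment, free thermal change = 12.8×10⁻⁶×178×825 = 1.88 mm and elastic change from P = 294000×825/(2125×199×10³) = 0.5737 mm; these oppose, so the net change is 1.31 mm (segment shortens).

|ΔL| ≈ 1.31 mm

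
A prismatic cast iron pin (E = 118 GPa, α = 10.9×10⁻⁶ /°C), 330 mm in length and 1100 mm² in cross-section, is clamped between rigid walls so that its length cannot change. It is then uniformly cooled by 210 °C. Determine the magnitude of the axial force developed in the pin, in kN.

P ≈ 297 kN (tensile)

Full restraint means ε = 0, so the stress is σ = EαΔT = 118×10³ × 10.9×10⁻⁶ × 210 = 270.1 MPa.
P = AEαΔT = 1100 × 118×10³ × 10.9×10⁻⁶ × 210 = 297.1 kN (tensile).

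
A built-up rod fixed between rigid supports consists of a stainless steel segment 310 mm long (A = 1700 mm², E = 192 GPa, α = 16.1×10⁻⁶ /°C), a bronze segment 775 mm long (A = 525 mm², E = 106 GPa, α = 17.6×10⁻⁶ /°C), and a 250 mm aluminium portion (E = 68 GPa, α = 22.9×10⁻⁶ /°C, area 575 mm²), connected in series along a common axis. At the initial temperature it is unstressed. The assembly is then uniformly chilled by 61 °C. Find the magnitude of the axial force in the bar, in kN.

If the supports were absent, the total length change would be Σ αᵢΔT Lᵢ = 16.1×10⁻⁶×61×310 + 17.6×10⁻⁶×61×775 + 22.9×10⁻⁶×61×250 = 1.486 mm.
The rigid supports impose zero overall length change; the single axial force P common to all segments must satisfy P Σ Lᵢ/(AᵢEᵢ) = δ_free.
Σ Lᵢ/(AᵢEᵢ) = 310/(1700×192×10³) + 775/(525×106×10³) + 250/(575×68×10³) = 2.127×10⁻⁵ mm/N.
So P = 1.486 / 2.127×10⁻⁵ = 69.85 kN, tensile.

P ≈ 69.9 kN (tensile)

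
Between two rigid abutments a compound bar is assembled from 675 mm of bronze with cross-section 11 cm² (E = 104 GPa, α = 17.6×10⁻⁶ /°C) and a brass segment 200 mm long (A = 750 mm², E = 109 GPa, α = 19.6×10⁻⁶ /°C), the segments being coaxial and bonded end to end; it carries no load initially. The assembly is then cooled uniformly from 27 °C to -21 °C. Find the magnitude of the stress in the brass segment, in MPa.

Free thermal contraction of the whole bar: Σ αᵢΔT Lᵢ = 17.6×10⁻⁶×48×675 + 19.6×10⁻⁶×48×200 = 0.7584 mm.
Since the ends are fixed, an axial force P builds up, equal in every segment, with P · Σ Lᵢ/(AᵢEᵢ) = δ_free.
The series flexibility is Σ Lᵢ/(AᵢEᵢ) = 675/(1100×104×10³) + 200/(750×109×10³) = 8.347×10⁻⁶ mm/N.
So P = 0.7584 / 8.347×10⁻⁶ = 90.86 kN, tensile.
σ_{brass} = P / A = 90860 / 750 = 121.1 MPa.

σ ≈ 121 MPa (tensile)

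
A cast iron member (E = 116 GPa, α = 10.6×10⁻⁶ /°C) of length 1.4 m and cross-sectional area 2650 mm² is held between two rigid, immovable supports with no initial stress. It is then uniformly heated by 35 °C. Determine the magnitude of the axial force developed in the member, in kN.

The ends cannot move, so σ = EαΔT = 116×10³ × 10.6×10⁻⁶ × 35 = 43.04 MPa.
Then P = σA = 43.04 × 2650 mm² = 114 kN, compressive.

P ≈ 114 kN (compressive)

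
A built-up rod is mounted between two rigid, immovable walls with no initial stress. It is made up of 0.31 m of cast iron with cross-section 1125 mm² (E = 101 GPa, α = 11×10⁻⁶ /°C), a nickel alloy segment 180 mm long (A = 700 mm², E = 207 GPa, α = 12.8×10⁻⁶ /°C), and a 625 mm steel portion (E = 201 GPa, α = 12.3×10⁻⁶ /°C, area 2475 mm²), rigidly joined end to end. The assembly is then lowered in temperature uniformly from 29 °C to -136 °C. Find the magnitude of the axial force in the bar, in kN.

P ≈ 423 kN (tensile)

Free thermal contraction of the whole bar: Σ αᵢΔT Lᵢ = 11×10⁻⁶×165×310 + 12.8×10⁻⁶×165×180 + 12.3×10⁻⁶×165×625 = 2.211 mm.
The rigid supports impose zero overall length change; the single axial force P common to all segments must satisfy P Σ Lᵢ/(AᵢEᵢ) = δ_free.
The series flexibility is Σ Lᵢ/(AᵢEᵢ) = 310/(1125×101×10³) + 180/(700×207×10³) + 625/(2475×201×10³) = 5.227×10⁻⁶ mm/N.
So P = 2.211 / 5.227×10⁻⁶ = 423.1 kN, tensile.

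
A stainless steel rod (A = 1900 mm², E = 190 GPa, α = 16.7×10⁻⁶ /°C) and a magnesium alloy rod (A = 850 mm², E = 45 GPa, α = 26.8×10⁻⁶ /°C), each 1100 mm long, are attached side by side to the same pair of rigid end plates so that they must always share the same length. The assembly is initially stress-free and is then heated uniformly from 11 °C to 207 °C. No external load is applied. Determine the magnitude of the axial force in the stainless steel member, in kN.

Both members must finish at the same length. With the larger α, the magnesium alloy tends to over-expand; the plates restrain it, putting the magnesium alloy in compression and the stainless steel in tension. With no external load the two internal forces are equal and opposite, magnitude P.
Compatibility of the two members (thermal + elastic change equal): (α₁ − α₂)ΔT = P·[1/(A₁E₁) + 1/(A₂E₂)].
|α₁ − α₂|·ΔT = 10.1×10⁻⁶ × 196 = 0.00198.
1/(A₁E₁) + 1/(A₂E₂) = 1/(1900×190×10³) + 1/(850×45×10³) = 2.891×10⁻⁸ N⁻¹.
P = 0.00198 / 2.891×10⁻⁸ = 68470 N = 68.47 kN.

P ≈ 68.5 kN (tensile in the stainless steel)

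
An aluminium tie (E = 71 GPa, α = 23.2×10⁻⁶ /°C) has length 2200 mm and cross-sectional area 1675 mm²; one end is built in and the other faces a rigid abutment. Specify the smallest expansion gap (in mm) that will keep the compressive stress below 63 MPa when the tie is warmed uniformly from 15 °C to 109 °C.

g ≈ 2.85 mm

Free expansion if unrestrained: δ_free = αΔT L = 23.2×10⁻⁶ × 94 × 2200 = 4.798 mm.
A stress of 63 MPa corresponds to the wall pushing the tie back by σL/E = 63×2200/(71×10³) = 1.952 mm.
The gap must absorb the remainder: g_min = 4.798 − 1.952 = 2.846 mm.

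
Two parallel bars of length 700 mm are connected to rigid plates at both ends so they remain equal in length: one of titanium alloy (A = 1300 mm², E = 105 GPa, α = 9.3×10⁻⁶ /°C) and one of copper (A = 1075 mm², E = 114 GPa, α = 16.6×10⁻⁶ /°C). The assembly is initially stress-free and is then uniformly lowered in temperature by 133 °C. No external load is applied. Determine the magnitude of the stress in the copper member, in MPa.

The copper has the larger α, so on cooling it would change length more than the titanium alloy if both were free. The rigid plates force a common final length, so the copper is put into tension and the titanium alloy into compression, with equal and opposite forces P (no external load).
Setting the final lengths equal and cancelling L: (α₁ − α₂)ΔT = P/(A₁E₁) + P/(A₂E₂).
|α₁ − α₂|·ΔT = 7.3×10⁻⁶ × 133 = 0.0009709.
1/(A₁E₁) + 1/(A₂E₂) = 1/(1300×105×10³) + 1/(1075×114×10³) = 1.549×10⁻⁸ N⁻¹.
So P = 0.0009709 / 1.549×10⁻⁸ = 62.7 kN.
σ_{copper} = P/A₂ = 62700/1075 = 58.32 MPa, tensile.

σ ≈ 58.3 MPa (tensile)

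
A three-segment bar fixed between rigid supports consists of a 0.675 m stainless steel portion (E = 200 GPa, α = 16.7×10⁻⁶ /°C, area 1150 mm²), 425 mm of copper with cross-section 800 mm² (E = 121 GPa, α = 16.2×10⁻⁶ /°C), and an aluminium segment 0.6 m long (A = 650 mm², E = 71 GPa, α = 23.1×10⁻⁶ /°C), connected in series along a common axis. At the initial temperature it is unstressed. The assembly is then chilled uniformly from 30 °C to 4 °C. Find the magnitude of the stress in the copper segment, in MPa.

σ ≈ 51.2 MPa (tensile)

Free thermal contraction of the whole bar: Σ αᵢΔT Lᵢ = 16.7×10⁻⁶×26×675 + 16.2×10⁻⁶×26×425 + 23.1×10⁻⁶×26×600 = 0.8325 mm.
Since the ends are fixed, an axial force P builds up, equal in every segment, with P · Σ Lᵢ/(AᵢEᵢ) = δ_free.
Σ Lᵢ/(AᵢEᵢ) = 675/(1150×200×10³) + 425/(800×121×10³) + 600/(650×71×10³) = 2.033×10⁻⁵ mm/N.
Hence P = δ_free / Σ(L/AE) = 0.8325/2.033×10⁻⁵ = 40.95 kN (tensile).
σ_{copper} = P / A = 40950 / 800 = 51.19 MPa.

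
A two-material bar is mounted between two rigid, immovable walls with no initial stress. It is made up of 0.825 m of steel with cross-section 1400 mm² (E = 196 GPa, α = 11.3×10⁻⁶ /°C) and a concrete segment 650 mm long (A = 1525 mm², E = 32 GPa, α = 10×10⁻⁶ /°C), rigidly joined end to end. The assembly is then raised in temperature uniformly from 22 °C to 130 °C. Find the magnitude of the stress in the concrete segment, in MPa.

If the supports were absent, the total length change would be Σ αᵢΔT Lᵢ = 11.3×10⁻⁶×108×825 + 10×10⁻⁶×108×650 = 1.709 mm.
The rigid supports impose zero overall length change; the single axial force P common to all segments must satisfy P Σ Lᵢ/(AᵢEᵢ) = δ_free.
Σ Lᵢ/(AᵢEᵢ) = 825/(1400×196×10³) + 650/(1525×32×10³) = 1.633×10⁻⁵ mm/N.
Hence P = δ_free / Σ(L/AE) = 1.709/1.633×10⁻⁵ = 104.7 kN (compressive).
σ_{concrete} = P / A = 104700 / 1525 = 68.63 MPa.

σ ≈ 68.6 MPa (compressive)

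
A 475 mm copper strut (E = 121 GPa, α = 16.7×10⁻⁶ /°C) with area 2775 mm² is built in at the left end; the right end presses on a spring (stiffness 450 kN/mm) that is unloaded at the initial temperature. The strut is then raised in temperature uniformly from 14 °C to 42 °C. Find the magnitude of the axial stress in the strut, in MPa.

If the spring were absent the strut would lengthen by αΔT L = 16.7×10⁻⁶ × 28 × 475 = 0.2221 mm.
Let P be the compressive force at the spring. The strut shortens elastically by PL/(AE) and the spring compresses by P/k; together these equal δ_free.
P [ L/(AE) + 1/k ] = δ_free → P [ 475/(2775×121×10³) + 1/(450×10³) ] = 0.2221.
P = 0.2221 / 3.637×10⁻⁶ = 61070 N.
σ = P/A = 61070/2775 = 22.01 MPa.

σ ≈ 22 MPa (compressive)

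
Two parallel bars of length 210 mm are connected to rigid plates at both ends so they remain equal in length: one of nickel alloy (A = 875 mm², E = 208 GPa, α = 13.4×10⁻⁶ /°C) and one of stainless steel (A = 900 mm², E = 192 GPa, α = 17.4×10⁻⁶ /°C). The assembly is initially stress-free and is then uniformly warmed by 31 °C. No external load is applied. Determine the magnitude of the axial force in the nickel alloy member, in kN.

Equilibrium of a rigid end plate with no external load gives equal and opposite internal forces ±P in the two members. Since α_{stainless steel} > α_{nickel alloy}, heating drives the stainless steel into compression and the nickel alloy into tension.
Equating the net (thermal + elastic) strains gives |α₁ − α₂|·ΔT = P·[1/(A₁E₁) + 1/(A₂E₂)].
|α₁ − α₂|·ΔT = 4×10⁻⁶ × 31 = 0.000124.
1/(A₁E₁) + 1/(A₂E₂) = 1/(875×208×10³) + 1/(900×192×10³) = 1.128×10⁻⁸ N⁻¹.
P = 0.000124 / 1.128×10⁻⁸ = 10990 N = 10.99 kN.

P ≈ 11 kN (tensile in the nickel alloy)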